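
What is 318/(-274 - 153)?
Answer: -318/427 ≈ -0.74473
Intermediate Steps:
318/(-274 - 153) = 318/(-427) = 318*(-1/427) = -318/427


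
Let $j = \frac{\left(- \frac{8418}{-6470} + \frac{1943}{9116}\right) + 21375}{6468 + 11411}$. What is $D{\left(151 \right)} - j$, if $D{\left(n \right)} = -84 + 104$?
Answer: $\frac{9914728208451}{527256358540} \approx 18.804$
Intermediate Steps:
$D{\left(n \right)} = 20$
$j = \frac{630398962349}{527256358540}$ ($j = \frac{\left(\left(-8418\right) \left(- \frac{1}{6470}\right) + 1943 \cdot \frac{1}{9116}\right) + 21375}{17879} = \left(\left(\frac{4209}{3235} + \frac{1943}{9116}\right) + 21375\right) \frac{1}{17879} = \left(\frac{44654849}{29490260} + 21375\right) \frac{1}{17879} = \frac{630398962349}{29490260} \cdot \frac{1}{17879} = \frac{630398962349}{527256358540} \approx 1.1956$)
$D{\left(151 \right)} - j = 20 - \frac{630398962349}{527256358540} = \frac{9914728208451}{527256358540}$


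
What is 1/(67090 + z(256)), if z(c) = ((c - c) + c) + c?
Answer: 1/67602 ≈ 1.4792e-5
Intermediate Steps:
z(c) = 2*c (z(c) = (0 + c) + c = c + c = 2*c)
1/(67090 + z(256)) = 1/(67090 + 2*256) = 1/(67090 + 512) = 1/67602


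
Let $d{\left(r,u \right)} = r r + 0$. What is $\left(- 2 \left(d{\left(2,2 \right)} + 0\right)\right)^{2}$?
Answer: $64$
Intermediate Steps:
$d{\left(r,u \right)} = r^{2}$ ($d{\left(r,u \right)} = r^{2} + 0 = r^{2}$)
$\left(- 2 \left(d{\left(2,2 \right)} + 0\right)\right)^{2} = \left(- 2 \left(2^{2} + 0\right)\right)^{2} = \left(- 2 \left(4 + 0\right)\right)^{2} = \left(\left(-2\right) 4\right)^{2} = \left(-8\right)^{2} = 64$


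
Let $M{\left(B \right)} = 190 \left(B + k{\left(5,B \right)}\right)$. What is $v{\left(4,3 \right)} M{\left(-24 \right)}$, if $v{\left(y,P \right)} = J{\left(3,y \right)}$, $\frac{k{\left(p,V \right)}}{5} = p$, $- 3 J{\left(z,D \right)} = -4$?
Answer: $\frac{760}{3} \approx 253.33$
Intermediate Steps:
$J{\left(z,D \right)} = \frac{4}{3}$ ($J{\left(z,D \right)} = \left(- \frac{1}{3}\right) \left(-4\right) = \frac{4}{3}$)
$k{\left(p,V \right)} = 5 p$
$v{\left(y,P \right)} = \frac{4}{3}$
$M{\left(B \right)} = 4750 + 190 B$ ($M{\left(B \right)} = 190 \left(B + 5 \cdot 5\right) = 190 \left(B + 25\right) = 190 \left(25 + B\right) = 4750 + 190 B$)
$v{\left(4,3 \right)} M{\left(-24 \right)} = \frac{4 \left(4750 + 190 \left(-24\right)\right)}{3} = \frac{4 \left(4750 - 4560\right)}{3} = \frac{4}{3} \cdot 190 = \frac{760}{3}$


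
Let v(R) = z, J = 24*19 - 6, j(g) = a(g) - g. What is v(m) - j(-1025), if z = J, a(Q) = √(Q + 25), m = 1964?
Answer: -575 - 10*I*√10 ≈ -575.0 - 31.623*I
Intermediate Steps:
a(Q) = √(25 + Q)
j(g) = √(25 + g) - g
J = 450 (J = 456 - 6 = 450)
z = 450
v(R) = 450
v(m) - j(-1025) = 450 - (√(25 - 1025) - 1*(-1025)) = 450 - (√(-1000) + 1025) = 450 - (10*I*√10 + 1025) = 450 - (1025 + 10*I*√10) = 450 + (-1025 - 10*I*√10) = -575 - 10*I*√10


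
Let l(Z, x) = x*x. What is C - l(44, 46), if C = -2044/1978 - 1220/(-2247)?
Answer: -4703440682/2222283 ≈ -2116.5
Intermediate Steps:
l(Z, x) = x²
C = -1089854/2222283 (C = -2044*1/1978 - 1220*(-1/2247) = -1022/989 + 1220/2247 = -1089854/2222283 ≈ -0.49042)
C - l(44, 46) = -1089854/2222283 - 1*46² = -1089854/2222283 - 1*2116 = -1089854/2222283 - 2116 = -4703440682/2222283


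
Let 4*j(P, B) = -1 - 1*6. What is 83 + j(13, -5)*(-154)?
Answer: 705/2 ≈ 352.50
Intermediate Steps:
j(P, B) = -7/4 (j(P, B) = (-1 - 1*6)/4 = (-1 - 6)/4 = (1/4)*(-7) = -7/4)
83 + j(13, -5)*(-154) = 83 - 7/4*(-154) = 83 + 539/2 = 705/2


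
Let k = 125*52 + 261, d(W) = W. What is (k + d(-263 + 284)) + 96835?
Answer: 103617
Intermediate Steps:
k = 6761 (k = 6500 + 261 = 6761)
(k + d(-263 + 284)) + 96835 = (6761 + (-263 + 284)) + 96835 = (6761 + 21) + 96835 = 6782 + 96835 = 103617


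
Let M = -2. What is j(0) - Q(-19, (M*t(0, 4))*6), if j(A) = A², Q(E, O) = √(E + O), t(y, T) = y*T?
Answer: -I*√19 ≈ -4.3589*I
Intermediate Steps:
t(y, T) = T*y
j(0) - Q(-19, (M*t(0, 4))*6) = 0² - √(-19 - 8*0*6) = 0 - √(-19 - 2*0*6) = 0 - √(-19 + 0*6) = 0 - √(-19 + 0) = 0 - √(-19) = 0 - I*√19 = -I*√19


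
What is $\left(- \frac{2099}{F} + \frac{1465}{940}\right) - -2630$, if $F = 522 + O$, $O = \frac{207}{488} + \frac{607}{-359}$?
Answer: $\frac{45064528067789}{17150924348} \approx 2627.5$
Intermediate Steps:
$O = - \frac{221903}{175192}$ ($O = 207 \cdot \frac{1}{488} + 607 \left(- \frac{1}{359}\right) = \frac{207}{488} - \frac{607}{359} = - \frac{221903}{175192} \approx -1.2666$)
$F = \frac{91228321}{175192}$ ($F = 522 - \frac{221903}{175192} = \frac{91228321}{175192} \approx 520.73$)
$\left(- \frac{2099}{F} + \frac{1465}{940}\right) - -2630 = \left(- \frac{2099}{\frac{91228321}{175192}} + \frac{1465}{940}\right) - -2630 = \left(\left(-2099\right) \frac{175192}{91228321} + 1465 \cdot \frac{1}{940}\right) + 2630 = \left(- \frac{367728008}{91228321} + \frac{293}{188}\right) + 2630 = - \frac{42402967451}{17150924348} + 2630 = \frac{45064528067789}{17150924348}$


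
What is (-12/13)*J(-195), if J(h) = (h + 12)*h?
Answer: -32940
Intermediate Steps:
J(h) = h*(12 + h) (J(h) = (12 + h)*h = h*(12 + h))
(-12/13)*J(-195) = (-12/13)*(-195*(12 - 195)) = (-12*1/13)*(-195*(-183)) = -12/13*35685 = -32940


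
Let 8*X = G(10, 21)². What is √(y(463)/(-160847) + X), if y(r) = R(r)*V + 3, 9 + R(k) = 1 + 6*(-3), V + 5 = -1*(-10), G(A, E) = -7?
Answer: √2535759067186/643388 ≈ 2.4750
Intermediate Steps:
V = 5 (V = -5 - 1*(-10) = -5 + 10 = 5)
X = 49/8 (X = (⅛)*(-7)² = (⅛)*49 = 49/8 ≈ 6.1250)
R(k) = -26 (R(k) = -9 + (1 + 6*(-3)) = -9 + (1 - 18) = -9 - 17 = -26)
y(r) = -127 (y(r) = -26*5 + 3 = -130 + 3 = -127)
√(y(463)/(-160847) + X) = √(-127/(-160847) + 49/8) = √(-127*(-1/160847) + 49/8) = √(127/160847 + 49/8) = √(7882519/1286776) = √2535759067186/643388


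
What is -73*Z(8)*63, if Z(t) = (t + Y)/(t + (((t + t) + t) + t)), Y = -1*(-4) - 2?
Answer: -4599/4 ≈ -1149.8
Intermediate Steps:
Y = 2 (Y = 4 - 2 = 2)
Z(t) = (2 + t)/(5*t) (Z(t) = (t + 2)/(t + (((t + t) + t) + t)) = (2 + t)/(t + ((2*t + t) + t)) = (2 + t)/(t + (3*t + t)) = (2 + t)/(t + 4*t) = (2 + t)/((5*t)) = (2 + t)*(1/(5*t)) = (2 + t)/(5*t))
-73*Z(8)*63 = -73*(2 + 8)/(5*8)*63 = -73*10/(5*8)*63 = -73*1/4*63 = -73/4*63 = -4599/4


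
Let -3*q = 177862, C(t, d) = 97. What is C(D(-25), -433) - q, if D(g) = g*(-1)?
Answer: 178153/3 ≈ 59384.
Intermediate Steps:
D(g) = -g
q = -177862/3 (q = -1/3*177862 = -177862/3 ≈ -59287.)
C(D(-25), -433) - q = 97 - 1*(-177862/3) = 97 + 177862/3 = 178153/3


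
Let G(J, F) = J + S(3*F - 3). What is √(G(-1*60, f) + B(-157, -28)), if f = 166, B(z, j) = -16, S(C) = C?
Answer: √419 ≈ 20.469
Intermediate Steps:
G(J, F) = -3 + J + 3*F (G(J, F) = J + (3*F - 3) = J + (-3 + 3*F) = -3 + J + 3*F)
√(G(-1*60, f) + B(-157, -28)) = √((-3 - 1*60 + 3*166) - 16) = √((-3 - 60 + 498) - 16) = √(435 - 16) = √419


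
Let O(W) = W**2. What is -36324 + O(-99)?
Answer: -26523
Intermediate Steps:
-36324 + O(-99) = -36324 + (-99)**2 = -36324 + 9801 = -26523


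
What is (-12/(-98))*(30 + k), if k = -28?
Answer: 12/49 ≈ 0.24490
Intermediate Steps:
(-12/(-98))*(30 + k) = (-12/(-98))*(30 - 28) = -12*(-1/98)*2 = (6/49)*2 = 12/49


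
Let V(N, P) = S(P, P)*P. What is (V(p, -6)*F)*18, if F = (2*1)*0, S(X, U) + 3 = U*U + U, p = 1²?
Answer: 0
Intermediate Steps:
p = 1
S(X, U) = -3 + U + U² (S(X, U) = -3 + (U*U + U) = -3 + (U² + U) = -3 + (U + U²) = -3 + U + U²)
F = 0 (F = 2*0 = 0)
V(N, P) = P*(-3 + P + P²) (V(N, P) = (-3 + P + P²)*P = P*(-3 + P + P²))
(V(p, -6)*F)*18 = (-6*(-3 - 6 + (-6)²)*0)*18 = (-6*(-3 - 6 + 36)*0)*18 = (-6*27*0)*18 = -162*0*18 = 0*18 = 0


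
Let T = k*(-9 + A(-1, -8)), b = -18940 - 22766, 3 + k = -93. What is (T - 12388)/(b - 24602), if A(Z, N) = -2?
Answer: 2833/16577 ≈ 0.17090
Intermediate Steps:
k = -96 (k = -3 - 93 = -96)
b = -41706
T = 1056 (T = -96*(-9 - 2) = -96*(-11) = 1056)
(T - 12388)/(b - 24602) = (1056 - 12388)/(-41706 - 24602) = -11332/(-66308) = -11332*(-1/66308) = 2833/16577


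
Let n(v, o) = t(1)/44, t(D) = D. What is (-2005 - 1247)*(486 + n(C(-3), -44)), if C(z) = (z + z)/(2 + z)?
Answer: -17386005/11 ≈ -1.5805e+6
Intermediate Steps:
C(z) = 2*z/(2 + z) (C(z) = (2*z)/(2 + z) = 2*z/(2 + z))
n(v, o) = 1/44
(-2005 - 1247)*(486 + n(C(-3), -44)) = (-2005 - 1247)*(486 + 1/44) = -3252*21385/44 = -17386005/11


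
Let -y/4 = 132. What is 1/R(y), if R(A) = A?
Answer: -1/528 ≈ -0.0018939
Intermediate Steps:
y = -528 (y = -4*132 = -528)
1/R(y) = 1/(-528) = -1/528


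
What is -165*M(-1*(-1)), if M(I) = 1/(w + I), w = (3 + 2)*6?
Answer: -165/31 ≈ -5.3226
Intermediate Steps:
w = 30 (w = 5*6 = 30)
M(I) = 1/(30 + I)
-165*M(-1*(-1)) = -165/(30 - 1*(-1)) = -165/(30 + 1) = -165/31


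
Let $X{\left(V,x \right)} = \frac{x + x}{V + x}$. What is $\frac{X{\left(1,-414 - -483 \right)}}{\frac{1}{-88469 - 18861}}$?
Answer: $- \frac{1481154}{7} \approx -2.1159 \cdot 10^{5}$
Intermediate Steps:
$X{\left(V,x \right)} = \frac{2 x}{V + x}$
$\frac{X{\left(1,-414 - -483 \right)}}{\frac{1}{-88469 - 18861}} = \frac{2 \left(-414 - -483\right) \frac{1}{1 - -69}}{\frac{1}{-88469 - 18861}} = \frac{2 \left(-414 + 483\right) \frac{1}{1 + \left(-414 + 483\right)}}{\frac{1}{-107330}} = \frac{2 \cdot 69 \frac{1}{1 + 69}}{- \frac{1}{107330}} = 2 \cdot 69 \cdot \frac{1}{70} \left(-107330\right) = \frac{69}{35} \left(-107330\right) = - \frac{1481154}{7}$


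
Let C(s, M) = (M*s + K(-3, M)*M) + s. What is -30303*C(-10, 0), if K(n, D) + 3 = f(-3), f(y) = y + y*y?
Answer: 303030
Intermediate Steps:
f(y) = y + y**2
K(n, D) = 3 (K(n, D) = -3 - 3*(1 - 3) = -3 - 3*(-2) = -3 + 6 = 3)
C(s, M) = s + 3*M + M*s (C(s, M) = (M*s + 3*M) + s = (3*M + M*s) + s = s + 3*M + M*s)
-30303*C(-10, 0) = -30303*(-10 + 3*0 + 0*(-10)) = -30303*(-10 + 0 + 0) = -30303*(-10) = 303030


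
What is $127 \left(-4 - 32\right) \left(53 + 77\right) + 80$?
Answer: $-594280$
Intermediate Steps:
$127 \left(-4 - 32\right) \left(53 + 77\right) + 80 = 127 \left(\left(-36\right) 130\right) + 80 = 127 \left(-4680\right) + 80 = -594360 + 80 = -594280$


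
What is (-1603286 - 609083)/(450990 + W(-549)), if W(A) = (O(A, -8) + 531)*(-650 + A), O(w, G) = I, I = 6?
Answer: 2212369/192873 ≈ 11.471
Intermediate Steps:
O(w, G) = 6
W(A) = -349050 + 537*A (W(A) = (6 + 531)*(-650 + A) = 537*(-650 + A) = -349050 + 537*A)
(-1603286 - 609083)/(450990 + W(-549)) = (-1603286 - 609083)/(450990 + (-349050 + 537*(-549))) = -2212369/(450990 + (-349050 - 294813)) = -2212369/(450990 - 643863) = -2212369/(-192873) = -2212369*(-1/192873) = 2212369/192873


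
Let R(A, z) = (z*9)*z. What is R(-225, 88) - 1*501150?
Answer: -431454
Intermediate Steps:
R(A, z) = 9*z**2 (R(A, z) = (9*z)*z = 9*z**2)
R(-225, 88) - 1*501150 = 9*88**2 - 1*501150 = 9*7744 - 501150 = 69696 - 501150 = -431454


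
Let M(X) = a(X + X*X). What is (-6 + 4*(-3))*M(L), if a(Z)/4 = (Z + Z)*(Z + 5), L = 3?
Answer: -29376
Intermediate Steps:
a(Z) = 8*Z*(5 + Z) (a(Z) = 4*((Z + Z)*(Z + 5)) = 4*((2*Z)*(5 + Z)) = 4*(2*Z*(5 + Z)) = 8*Z*(5 + Z))
M(X) = 8*(X + X²)*(5 + X + X²) (M(X) = 8*(X + X*X)*(5 + (X + X*X)) = 8*(X + X²)*(5 + (X + X²)) = 8*(X + X²)*(5 + X + X²))
(-6 + 4*(-3))*M(L) = (-6 + 4*(-3))*(8*3*(1 + 3)*(5 + 3*(1 + 3))) = (-6 - 12)*(8*3*4*(5 + 3*4)) = -144*3*4*(5 + 12) = -144*3*4*17 = -18*1632 = -29376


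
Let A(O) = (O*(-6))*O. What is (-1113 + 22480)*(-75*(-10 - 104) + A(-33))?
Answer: 43075872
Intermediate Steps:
A(O) = -6*O² (A(O) = (-6*O)*O = -6*O²)
(-1113 + 22480)*(-75*(-10 - 104) + A(-33)) = (-1113 + 22480)*(-75*(-10 - 104) - 6*(-33)²) = 21367*(-75*(-114) - 6*1089) = 21367*(8550 - 6534) = 21367*2016 = 43075872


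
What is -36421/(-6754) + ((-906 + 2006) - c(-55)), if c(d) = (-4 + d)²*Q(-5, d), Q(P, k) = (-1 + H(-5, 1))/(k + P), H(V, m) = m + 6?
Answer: 2231111/1535 ≈ 1453.5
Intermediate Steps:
H(V, m) = 6 + m
Q(P, k) = 6/(P + k) (Q(P, k) = (-1 + (6 + 1))/(k + P) = (-1 + 7)/(P + k) = 6/(P + k))
c(d) = 6*(-4 + d)²/(-5 + d) (c(d) = (-4 + d)²*(6/(-5 + d)) = 6*(-4 + d)²/(-5 + d))
-36421/(-6754) + ((-906 + 2006) - c(-55)) = -36421/(-6754) + ((-906 + 2006) - 6*(-4 - 55)²/(-5 - 55)) = -36421*(-1/6754) + (1100 - 6*(-59)²/(-60)) = 3311/614 + (1100 - 6*(-1)*3481/60) = 3311/614 + (1100 - 1*(-3481/10)) = 3311/614 + (1100 + 3481/10) = 3311/614 + 14481/10 = 2231111/1535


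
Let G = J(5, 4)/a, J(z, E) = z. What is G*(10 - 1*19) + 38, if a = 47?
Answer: 1741/47 ≈ 37.043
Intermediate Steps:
G = 5/47 ≈ 0.10638
G*(10 - 1*19) + 38 = 5*(10 - 1*19)/47 + 38 = 5*(10 - 19)/47 + 38 = (5/47)*(-9) + 38 = -45/47 + 38 = 1741/47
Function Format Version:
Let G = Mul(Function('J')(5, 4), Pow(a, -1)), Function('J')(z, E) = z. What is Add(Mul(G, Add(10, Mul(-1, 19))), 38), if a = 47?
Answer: Rational(1741, 47) ≈ 37.043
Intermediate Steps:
G = Rational(5, 47) (G = Mul(5, Pow(47, -1)) = Mul(5, Rational(1, 47)) = Rational(5, 47) ≈ 0.10638)
Add(Mul(G, Add(10, Mul(-1, 19))), 38) = Add(Mul(Rational(5, 47), Add(10, Mul(-1, 19))), 38) = Add(Mul(Rational(5, 47), Add(10, -19)), 38) = Add(Mul(Rational(5, 47), -9), 38) = Add(Rational(-45, 47), 38) = Rational(1741, 47)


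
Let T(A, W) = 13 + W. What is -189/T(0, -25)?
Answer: 63/4 ≈ 15.750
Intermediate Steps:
-189/T(0, -25) = -189/(13 - 25) = -189/(-12) = -189*(-1/12) = 63/4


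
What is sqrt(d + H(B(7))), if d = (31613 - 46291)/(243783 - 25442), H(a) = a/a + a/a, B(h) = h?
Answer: 2*sqrt(23035193841)/218341 ≈ 1.3902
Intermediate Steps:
H(a) = 2 (H(a) = 1 + 1 = 2)
d = -14678/218341 ≈ -0.067225
sqrt(d + H(B(7))) = sqrt(-14678/218341 + 2) = sqrt(422004/218341) = 2*sqrt(23035193841)/218341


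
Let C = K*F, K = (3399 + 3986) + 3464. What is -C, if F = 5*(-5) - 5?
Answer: 325470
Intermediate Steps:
F = -30 (F = -25 - 5 = -30)
K = 10849 (K = 7385 + 3464 = 10849)
C = -325470 (C = 10849*(-30) = -325470)
-C = -1*(-325470) = 325470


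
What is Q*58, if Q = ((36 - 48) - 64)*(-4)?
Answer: 17632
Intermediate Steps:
Q = 304 (Q = (-12 - 64)*(-4) = -76*(-4) = 304)
Q*58 = 304*58 = 17632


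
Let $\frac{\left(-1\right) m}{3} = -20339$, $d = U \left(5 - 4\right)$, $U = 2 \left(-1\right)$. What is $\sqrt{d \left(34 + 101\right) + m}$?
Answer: $\sqrt{60747} \approx 246.47$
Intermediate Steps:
$U = -2$
$d = -2$ ($d = - 2 \left(5 - 4\right) = \left(-2\right) 1 = -2$)
$m = 61017$ ($m = \left(-3\right) \left(-20339\right) = 61017$)
$\sqrt{d \left(34 + 101\right) + m} = \sqrt{- 2 \left(34 + 101\right) + 61017} = \sqrt{\left(-2\right) 135 + 61017} = \sqrt{-270 + 61017} = \sqrt{60747}$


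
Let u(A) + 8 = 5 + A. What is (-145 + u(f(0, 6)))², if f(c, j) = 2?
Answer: 21316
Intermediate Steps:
u(A) = -3 + A (u(A) = -8 + (5 + A) = -3 + A)
(-145 + u(f(0, 6)))² = (-145 + (-3 + 2))² = (-145 - 1)² = (-146)² = 21316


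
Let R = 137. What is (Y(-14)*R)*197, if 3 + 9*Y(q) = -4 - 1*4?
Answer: -296879/9 ≈ -32987.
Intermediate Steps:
Y(q) = -11/9 (Y(q) = -1/3 + (-4 - 1*4)/9 = -1/3 + (-4 - 4)/9 = -1/3 + (1/9)*(-8) = -1/3 - 8/9 = -11/9)
(Y(-14)*R)*197 = -11/9*137*197 = -1507/9*197 = -296879/9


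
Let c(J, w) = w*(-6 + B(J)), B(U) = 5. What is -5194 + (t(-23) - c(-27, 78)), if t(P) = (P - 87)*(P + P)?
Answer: -56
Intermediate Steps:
t(P) = 2*P*(-87 + P) (t(P) = (-87 + P)*(2*P) = 2*P*(-87 + P))
c(J, w) = -w (c(J, w) = w*(-6 + 5) = w*(-1) = -w)
-5194 + (t(-23) - c(-27, 78)) = -5194 + (2*(-23)*(-87 - 23) - (-1)*78) = -5194 + (2*(-23)*(-110) - 1*(-78)) = -5194 + (5060 + 78) = -5194 + 5138 = -56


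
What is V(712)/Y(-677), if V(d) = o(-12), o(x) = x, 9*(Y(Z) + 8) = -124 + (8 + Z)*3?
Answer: 108/2203 ≈ 0.049024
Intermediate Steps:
Y(Z) = -172/9 + Z/3 (Y(Z) = -8 + (-124 + (8 + Z)*3)/9 = -8 + (-124 + (24 + 3*Z))/9 = -8 + (-100 + 3*Z)/9 = -8 + (-100/9 + Z/3) = -172/9 + Z/3)
V(d) = -12
V(712)/Y(-677) = -12/(-172/9 + (1/3)*(-677)) = -12/(-172/9 - 677/3) = -12/(-2203/9) = -12*(-9/2203) = 108/2203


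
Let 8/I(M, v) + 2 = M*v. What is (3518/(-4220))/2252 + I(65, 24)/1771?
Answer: -2407725351/6555515677480 ≈ -0.00036728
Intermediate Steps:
I(M, v) = 8/(-2 + M*v)
(3518/(-4220))/2252 + I(65, 24)/1771 = (3518/(-4220))/2252 + (8/(-2 + 65*24))/1771 = (3518*(-1/4220))*(1/2252) + (8/(-2 + 1560))*(1/1771) = -1759/2110*1/2252 + (8/1558)*(1/1771) = -1759/4751720 + (8*(1/1558))*(1/1771) = -1759/4751720 + (4/779)*(1/1771) = -1759/4751720 + 4/1379609 = -2407725351/6555515677480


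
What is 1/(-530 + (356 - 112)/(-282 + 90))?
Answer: -48/25501 ≈ -0.0018823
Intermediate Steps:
1/(-530 + (356 - 112)/(-282 + 90)) = 1/(-530 + 244/(-192)) = 1/(-530 + 244*(-1/192)) = 1/(-530 - 61/48) = 1/(-25501/48) = -48/25501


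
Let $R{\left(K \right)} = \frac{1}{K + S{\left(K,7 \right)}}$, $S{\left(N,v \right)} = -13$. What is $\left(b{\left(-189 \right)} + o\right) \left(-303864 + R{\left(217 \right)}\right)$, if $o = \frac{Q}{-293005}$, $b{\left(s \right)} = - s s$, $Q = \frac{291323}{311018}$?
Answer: $\frac{40357436373648010664663}{3718097026872} \approx 1.0854 \cdot 10^{10}$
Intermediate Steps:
$Q = \frac{291323}{311018}$ ($Q = 291323 \cdot \frac{1}{311018} = \frac{291323}{311018} \approx 0.93668$)
$b{\left(s \right)} = - s^{2}$
$o = - \frac{291323}{91129829090}$ ($o = \frac{291323}{311018 \left(-293005\right)} = \frac{291323}{311018} \left(- \frac{1}{293005}\right) = - \frac{291323}{91129829090} \approx -3.1968 \cdot 10^{-6}$)
$R{\left(K \right)} = \frac{1}{-13 + K}$ ($R{\left(K \right)} = \frac{1}{K - 13} = \frac{1}{-13 + K}$)
$\left(b{\left(-189 \right)} + o\right) \left(-303864 + R{\left(217 \right)}\right) = \left(- \left(-189\right)^{2} - \frac{291323}{91129829090}\right) \left(-303864 + \frac{1}{-13 + 217}\right) = \left(\left(-1\right) 35721 - \frac{291323}{91129829090}\right) \left(-303864 + \frac{1}{204}\right) = \left(-35721 - \frac{291323}{91129829090}\right) \left(-303864 + \frac{1}{204}\right) = \left(- \frac{3255248625215213}{91129829090}\right) \left(- \frac{61988255}{204}\right) = \frac{40357436373648010664663}{3718097026872}$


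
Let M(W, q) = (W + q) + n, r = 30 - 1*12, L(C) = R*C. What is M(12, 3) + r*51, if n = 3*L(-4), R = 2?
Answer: 909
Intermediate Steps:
L(C) = 2*C
r = 18 (r = 30 - 12 = 18)
n = -24 (n = 3*(2*(-4)) = 3*(-8) = -24)
M(W, q) = -24 + W + q (M(W, q) = (W + q) - 24 = -24 + W + q)
M(12, 3) + r*51 = (-24 + 12 + 3) + 18*51 = -9 + 918 = 909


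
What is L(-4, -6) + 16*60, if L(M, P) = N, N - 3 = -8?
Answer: 955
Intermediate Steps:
N = -5 (N = 3 - 8 = -5)
L(M, P) = -5
L(-4, -6) + 16*60 = -5 + 16*60 = -5 + 960 = 955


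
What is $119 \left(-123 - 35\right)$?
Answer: $-18802$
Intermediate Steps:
$119 \left(-123 - 35\right) = 119 \left(-158\right) = -18802$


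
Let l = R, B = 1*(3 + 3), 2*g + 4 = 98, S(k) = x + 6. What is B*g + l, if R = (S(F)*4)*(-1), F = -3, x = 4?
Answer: 242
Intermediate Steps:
S(k) = 10 (S(k) = 4 + 6 = 10)
R = -40 (R = (10*4)*(-1) = 40*(-1) = -40)
g = 47 (g = -2 + (½)*98 = -2 + 49 = 47)
B = 6 (B = 1*6 = 6)
l = -40
B*g + l = 6*47 - 40 = 282 - 40 = 242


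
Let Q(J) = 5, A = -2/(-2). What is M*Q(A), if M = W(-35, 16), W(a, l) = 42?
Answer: 210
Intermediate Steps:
A = 1 (A = -2*(-½) = 1)
M = 42
M*Q(A) = 42*5 = 210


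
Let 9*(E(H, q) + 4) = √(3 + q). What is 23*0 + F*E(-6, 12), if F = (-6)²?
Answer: -144 + 4*√15 ≈ -128.51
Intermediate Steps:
E(H, q) = -4 + √(3 + q)/9
F = 36
23*0 + F*E(-6, 12) = 23*0 + 36*(-4 + √(3 + 12)/9) = 0 + 36*(-4 + √15/9) = 0 + (-144 + 4*√15) = -144 + 4*√15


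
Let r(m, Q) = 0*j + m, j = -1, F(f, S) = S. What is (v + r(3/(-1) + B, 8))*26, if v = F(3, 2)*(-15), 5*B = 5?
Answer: -832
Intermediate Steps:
B = 1 (B = (⅕)*5 = 1)
r(m, Q) = m (r(m, Q) = 0*(-1) + m = 0 + m = m)
v = -30 (v = 2*(-15) = -30)
(v + r(3/(-1) + B, 8))*26 = (-30 + (3/(-1) + 1))*26 = (-30 + (3*(-1) + 1))*26 = (-30 + (-3 + 1))*26 = (-30 - 2)*26 = -32*26 = -832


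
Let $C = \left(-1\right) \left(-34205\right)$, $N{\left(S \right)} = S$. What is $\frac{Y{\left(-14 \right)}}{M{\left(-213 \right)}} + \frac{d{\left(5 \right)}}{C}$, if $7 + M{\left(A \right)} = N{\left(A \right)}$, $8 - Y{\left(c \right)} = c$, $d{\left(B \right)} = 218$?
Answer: $- \frac{1281}{13682} \approx -0.093627$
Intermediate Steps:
$Y{\left(c \right)} = 8 - c$
$C = 34205$
$M{\left(A \right)} = -7 + A$
$\frac{Y{\left(-14 \right)}}{M{\left(-213 \right)}} + \frac{d{\left(5 \right)}}{C} = \frac{8 - -14}{-7 - 213} + \frac{218}{34205} = \frac{8 + 14}{-220} + 218 \cdot \frac{1}{34205} = 22 \left(- \frac{1}{220}\right) + \frac{218}{34205} = - \frac{1}{10} + \frac{218}{34205} = - \frac{1281}{13682}$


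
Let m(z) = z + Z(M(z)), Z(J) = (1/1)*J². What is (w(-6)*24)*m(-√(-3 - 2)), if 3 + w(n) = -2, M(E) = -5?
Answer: -3000 + 120*I*√5 ≈ -3000.0 + 268.33*I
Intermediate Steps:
w(n) = -5 (w(n) = -3 - 2 = -5)
Z(J) = J² (Z(J) = (1*1)*J² = 1*J² = J²)
m(z) = 25 + z (m(z) = z + (-5)² = z + 25 = 25 + z)
(w(-6)*24)*m(-√(-3 - 2)) = (-5*24)*(25 - √(-3 - 2)) = -120*(25 - √(-5)) = -120*(25 - I*√5) = -3000 + 120*I*√5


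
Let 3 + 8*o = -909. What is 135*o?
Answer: -15390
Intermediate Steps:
o = -114 (o = -3/8 + (⅛)*(-909) = -3/8 - 909/8 = -114)
135*o = 135*(-114) = -15390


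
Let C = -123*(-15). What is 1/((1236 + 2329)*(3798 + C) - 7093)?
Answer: 1/20110202 ≈ 4.9726e-8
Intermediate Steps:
C = 1845
1/((1236 + 2329)*(3798 + C) - 7093) = 1/((1236 + 2329)*(3798 + 1845) - 7093) = 1/(3565*5643 - 7093) = 1/(20117295 - 7093) = 1/20110202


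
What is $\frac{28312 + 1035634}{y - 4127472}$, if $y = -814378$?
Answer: $- \frac{531973}{2470925} \approx -0.21529$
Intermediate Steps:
$\frac{28312 + 1035634}{y - 4127472} = \frac{28312 + 1035634}{-814378 - 4127472} = \frac{1063946}{-4941850} = 1063946 \left(- \frac{1}{4941850}\right) = - \frac{531973}{2470925}$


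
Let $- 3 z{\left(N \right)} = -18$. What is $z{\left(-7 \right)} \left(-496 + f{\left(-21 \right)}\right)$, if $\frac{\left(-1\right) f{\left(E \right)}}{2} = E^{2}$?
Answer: $-8268$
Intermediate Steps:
$f{\left(E \right)} = - 2 E^{2}$
$z{\left(N \right)} = 6$ ($z{\left(N \right)} = \left(- \frac{1}{3}\right) \left(-18\right) = 6$)
$z{\left(-7 \right)} \left(-496 + f{\left(-21 \right)}\right) = 6 \left(-496 - 2 \left(-21\right)^{2}\right) = 6 \left(-496 - 882\right) = 6 \left(-1378\right) = -8268$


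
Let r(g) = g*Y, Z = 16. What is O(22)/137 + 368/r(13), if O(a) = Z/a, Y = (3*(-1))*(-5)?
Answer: 556136/293865 ≈ 1.8925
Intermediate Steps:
Y = 15 (Y = -3*(-5) = 15)
O(a) = 16/a
r(g) = 15*g (r(g) = g*15 = 15*g)
O(22)/137 + 368/r(13) = (16/22)/137 + 368/((15*13)) = (16*(1/22))*(1/137) + 368/195 = (8/11)*(1/137) + 368*(1/195) = 8/1507 + 368/195 = 556136/293865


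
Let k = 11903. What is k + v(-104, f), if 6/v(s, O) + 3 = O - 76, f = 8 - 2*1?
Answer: 868913/73 ≈ 11903.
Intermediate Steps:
f = 6 (f = 8 - 2 = 6)
v(s, O) = 6/(-79 + O) (v(s, O) = 6/(-3 + (O - 76)) = 6/(-3 + (-76 + O)) = 6/(-79 + O))
k + v(-104, f) = 11903 + 6/(-79 + 6) = 11903 + 6/(-73) = 11903 + 6*(-1/73) = 11903 - 6/73 = 868913/73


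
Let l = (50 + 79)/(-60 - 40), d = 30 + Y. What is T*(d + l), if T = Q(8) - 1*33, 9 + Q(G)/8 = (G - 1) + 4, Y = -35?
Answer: 10693/100 ≈ 106.93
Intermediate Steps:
Q(G) = -48 + 8*G (Q(G) = -72 + 8*((G - 1) + 4) = -72 + 8*((-1 + G) + 4) = -72 + 8*(3 + G) = -72 + (24 + 8*G) = -48 + 8*G)
d = -5 (d = 30 - 35 = -5)
l = -129/100 (l = 129/(-100) = 129*(-1/100) = -129/100 ≈ -1.2900)
T = -17 (T = (-48 + 8*8) - 1*33 = (-48 + 64) - 33 = 16 - 33 = -17)
T*(d + l) = -17*(-5 - 129/100) = -17*(-629/100) = 10693/100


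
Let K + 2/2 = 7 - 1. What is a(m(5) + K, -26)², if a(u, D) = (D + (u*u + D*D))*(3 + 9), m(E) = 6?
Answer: 85599504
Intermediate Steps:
K = 5 (K = -1 + (7 - 1) = -1 + 6 = 5)
a(u, D) = 12*D + 12*D² + 12*u² (a(u, D) = (D + (u² + D²))*12 = (D + (D² + u²))*12 = (D + D² + u²)*12 = 12*D + 12*D² + 12*u²)
a(m(5) + K, -26)² = (12*(-26) + 12*(-26)² + 12*(6 + 5)²)² = (-312 + 12*676 + 12*11²)² = (-312 + 8112 + 12*121)² = (-312 + 8112 + 1452)² = 9252² = 85599504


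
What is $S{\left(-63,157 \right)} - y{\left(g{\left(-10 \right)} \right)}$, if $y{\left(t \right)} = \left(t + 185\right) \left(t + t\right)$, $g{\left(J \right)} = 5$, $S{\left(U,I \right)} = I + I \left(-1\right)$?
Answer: $-1900$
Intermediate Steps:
$S{\left(U,I \right)} = 0$ ($S{\left(U,I \right)} = I - I = 0$)
$y{\left(t \right)} = 2 t \left(185 + t\right)$ ($y{\left(t \right)} = \left(185 + t\right) 2 t = 2 t \left(185 + t\right)$)
$S{\left(-63,157 \right)} - y{\left(g{\left(-10 \right)} \right)} = 0 - 2 \cdot 5 \left(185 + 5\right) = 0 - 2 \cdot 5 \cdot 190 = 0 - 1900 = -1900$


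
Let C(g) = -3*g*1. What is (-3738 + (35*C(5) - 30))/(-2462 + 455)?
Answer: 477/223 ≈ 2.1390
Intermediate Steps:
C(g) = -3*g
(-3738 + (35*C(5) - 30))/(-2462 + 455) = (-3738 + (35*(-3*5) - 30))/(-2462 + 455) = (-3738 + (35*(-15) - 30))/(-2007) = (-3738 + (-525 - 30))*(-1/2007) = (-3738 - 555)*(-1/2007) = -4293*(-1/2007) = 477/223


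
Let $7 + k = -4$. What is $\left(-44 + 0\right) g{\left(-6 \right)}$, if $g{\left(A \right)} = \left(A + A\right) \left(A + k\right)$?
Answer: $-8976$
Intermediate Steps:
$k = -11$ ($k = -7 - 4 = -11$)
$g{\left(A \right)} = 2 A \left(-11 + A\right)$ ($g{\left(A \right)} = \left(A + A\right) \left(A - 11\right) = 2 A \left(-11 + A\right)$)
$\left(-44 + 0\right) g{\left(-6 \right)} = \left(-44 + 0\right) 2 \left(-6\right) \left(-11 - 6\right) = - 44 \cdot 2 \left(-6\right) \left(-17\right) = \left(-44\right) 204 = -8976$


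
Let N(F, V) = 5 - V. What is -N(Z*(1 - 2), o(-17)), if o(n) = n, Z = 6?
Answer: -22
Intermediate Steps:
-N(Z*(1 - 2), o(-17)) = -(5 - 1*(-17)) = -(5 + 17) = -1*22 = -22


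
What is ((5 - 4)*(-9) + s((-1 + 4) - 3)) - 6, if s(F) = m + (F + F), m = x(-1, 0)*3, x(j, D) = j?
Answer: -18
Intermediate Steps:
m = -3 (m = -1*3 = -3)
s(F) = -3 + 2*F (s(F) = -3 + (F + F) = -3 + 2*F)
((5 - 4)*(-9) + s((-1 + 4) - 3)) - 6 = ((5 - 4)*(-9) + (-3 + 2*((-1 + 4) - 3))) - 6 = (1*(-9) + (-3 + 2*(3 - 3))) - 6 = (-9 + (-3 + 2*0)) - 6 = (-9 + (-3 + 0)) - 6 = (-9 - 3) - 6 = -12 - 6 = -18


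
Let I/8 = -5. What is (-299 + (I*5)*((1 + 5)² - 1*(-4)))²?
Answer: 68873401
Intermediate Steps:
I = -40 (I = 8*(-5) = -40)
(-299 + (I*5)*((1 + 5)² - 1*(-4)))² = (-299 + (-40*5)*((1 + 5)² - 1*(-4)))² = (-299 - 200*(6² + 4))² = (-299 - 200*(36 + 4))² = (-299 - 200*40)² = (-299 - 8000)² = (-8299)² = 68873401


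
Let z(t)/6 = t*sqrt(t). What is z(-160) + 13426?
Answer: 13426 - 3840*I*sqrt(10) ≈ 13426.0 - 12143.0*I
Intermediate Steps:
z(t) = 6*t**(3/2) (z(t) = 6*(t*sqrt(t)) = 6*t**(3/2))
z(-160) + 13426 = 6*(-160)**(3/2) + 13426 = 6*(-640*I*sqrt(10)) + 13426 = -3840*I*sqrt(10) + 13426 = 13426 - 3840*I*sqrt(10)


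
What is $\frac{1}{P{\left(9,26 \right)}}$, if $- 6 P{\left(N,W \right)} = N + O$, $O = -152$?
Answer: $\frac{6}{143} \approx 0.041958$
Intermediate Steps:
$P{\left(N,W \right)} = \frac{76}{3} - \frac{N}{6}$ ($P{\left(N,W \right)} = - \frac{N - 152}{6} = - \frac{-152 + N}{6} = \frac{76}{3} - \frac{N}{6}$)
$\frac{1}{P{\left(9,26 \right)}} = \frac{1}{\frac{76}{3} - \frac{3}{2}} = \frac{1}{\frac{143}{6}} = \frac{6}{143}$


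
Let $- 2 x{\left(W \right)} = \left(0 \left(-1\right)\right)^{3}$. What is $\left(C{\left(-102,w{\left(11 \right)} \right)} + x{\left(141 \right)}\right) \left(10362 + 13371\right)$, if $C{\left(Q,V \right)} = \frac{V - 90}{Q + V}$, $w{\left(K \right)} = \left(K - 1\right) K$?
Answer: $\frac{118665}{2} \approx 59333.0$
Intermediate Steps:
$w{\left(K \right)} = K \left(-1 + K\right)$ ($w{\left(K \right)} = \left(-1 + K\right) K = K \left(-1 + K\right)$)
$x{\left(W \right)} = 0$ ($x{\left(W \right)} = - \frac{\left(0 \left(-1\right)\right)^{3}}{2} = - \frac{0^{3}}{2} = \left(- \frac{1}{2}\right) 0 = 0$)
$C{\left(Q,V \right)} = \frac{-90 + V}{Q + V}$
$\left(C{\left(-102,w{\left(11 \right)} \right)} + x{\left(141 \right)}\right) \left(10362 + 13371\right) = \left(\frac{-90 + 11 \left(-1 + 11\right)}{-102 + 11 \left(-1 + 11\right)} + 0\right) \left(10362 + 13371\right) = \left(\frac{-90 + 11 \cdot 10}{-102 + 11 \cdot 10} + 0\right) 23733 = \left(\frac{-90 + 110}{-102 + 110} + 0\right) 23733 = \left(\frac{1}{8} \cdot 20 + 0\right) 23733 = \left(\frac{5}{2} + 0\right) 23733 = \frac{5}{2} \cdot 23733 = \frac{118665}{2}$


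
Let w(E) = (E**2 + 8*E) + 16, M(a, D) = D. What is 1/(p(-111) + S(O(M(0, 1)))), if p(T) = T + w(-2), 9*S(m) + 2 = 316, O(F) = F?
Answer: -9/649 ≈ -0.013867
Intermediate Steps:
w(E) = 16 + E**2 + 8*E
S(m) = 314/9 (S(m) = -2/9 + (1/9)*316 = -2/9 + 316/9 = 314/9)
p(T) = 4 + T (p(T) = T + (16 + (-2)**2 + 8*(-2)) = T + (16 + 4 - 16) = T + 4 = 4 + T)
1/(p(-111) + S(O(M(0, 1)))) = 1/((4 - 111) + 314/9) = 1/(-107 + 314/9) = 1/(-649/9) = -9/649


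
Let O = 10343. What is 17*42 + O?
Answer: 11057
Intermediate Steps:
17*42 + O = 17*42 + 10343 = 714 + 10343 = 11057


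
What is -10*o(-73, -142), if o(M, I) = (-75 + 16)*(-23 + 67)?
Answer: 25960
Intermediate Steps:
o(M, I) = -2596 (o(M, I) = -59*44 = -2596)
-10*o(-73, -142) = -10*(-2596) = 25960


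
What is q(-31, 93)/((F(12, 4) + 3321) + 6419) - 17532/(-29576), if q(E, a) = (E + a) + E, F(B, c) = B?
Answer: 21486115/36053144 ≈ 0.59596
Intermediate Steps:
q(E, a) = a + 2*E
q(-31, 93)/((F(12, 4) + 3321) + 6419) - 17532/(-29576) = (93 + 2*(-31))/((12 + 3321) + 6419) - 17532/(-29576) = (93 - 62)/(3333 + 6419) - 17532*(-1/29576) = 31/9752 + 4383/7394 = 21486115/36053144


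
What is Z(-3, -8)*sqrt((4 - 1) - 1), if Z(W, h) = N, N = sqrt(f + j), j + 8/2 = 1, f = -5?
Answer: 4*I ≈ 4.0*I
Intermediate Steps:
j = -3 (j = -4 + 1 = -3)
N = 2*I*sqrt(2) (N = sqrt(-5 - 3) = sqrt(-8) = 2*I*sqrt(2) ≈ 2.8284*I)
Z(W, h) = 2*I*sqrt(2)
Z(-3, -8)*sqrt((4 - 1) - 1) = (2*I*sqrt(2))*sqrt((4 - 1) - 1) = (2*I*sqrt(2))*sqrt(3 - 1) = (2*I*sqrt(2))*sqrt(2) = 4*I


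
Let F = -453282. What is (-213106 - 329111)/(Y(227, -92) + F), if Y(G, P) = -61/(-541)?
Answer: 293339397/245225501 ≈ 1.1962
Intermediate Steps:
Y(G, P) = 61/541 (Y(G, P) = -61*(-1/541) = 61/541)
(-213106 - 329111)/(Y(227, -92) + F) = (-213106 - 329111)/(61/541 - 453282) = -542217/(-245225501/541) = -542217*(-541/245225501) = 293339397/245225501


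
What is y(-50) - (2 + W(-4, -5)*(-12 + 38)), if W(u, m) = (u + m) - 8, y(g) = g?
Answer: 390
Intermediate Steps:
W(u, m) = -8 + m + u (W(u, m) = (m + u) - 8 = -8 + m + u)
y(-50) - (2 + W(-4, -5)*(-12 + 38)) = -50 - (2 + (-8 - 5 - 4)*(-12 + 38)) = -50 - (2 - 17*26) = -50 - (2 - 442) = -50 - 1*(-440) = -50 + 440 = 390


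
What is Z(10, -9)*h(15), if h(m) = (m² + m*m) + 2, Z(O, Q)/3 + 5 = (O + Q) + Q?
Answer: -17628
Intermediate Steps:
Z(O, Q) = -15 + 3*O + 6*Q (Z(O, Q) = -15 + 3*((O + Q) + Q) = -15 + 3*(O + 2*Q) = -15 + (3*O + 6*Q) = -15 + 3*O + 6*Q)
h(m) = 2 + 2*m² (h(m) = (m² + m²) + 2 = 2*m² + 2 = 2 + 2*m²)
Z(10, -9)*h(15) = (-15 + 3*10 + 6*(-9))*(2 + 2*15²) = (-15 + 30 - 54)*(2 + 2*225) = -39*(2 + 450) = -39*452 = -17628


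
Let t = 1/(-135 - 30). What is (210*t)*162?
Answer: -2268/11 ≈ -206.18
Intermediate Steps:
t = -1/165 (t = 1/(-165) = -1/165 ≈ -0.0060606)
(210*t)*162 = (210*(-1/165))*162 = -14/11*162 = -2268/11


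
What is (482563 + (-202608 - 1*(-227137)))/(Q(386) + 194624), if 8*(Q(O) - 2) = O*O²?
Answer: 507092/7383683 ≈ 0.068677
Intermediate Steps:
Q(O) = 2 + O³/8 (Q(O) = 2 + (O*O²)/8 = 2 + O³/8)
(482563 + (-202608 - 1*(-227137)))/(Q(386) + 194624) = (482563 + (-202608 - 1*(-227137)))/((2 + (⅛)*386³) + 194624) = (482563 + (-202608 + 227137))/((2 + (⅛)*57512456) + 194624) = (482563 + 24529)/((2 + 7189057) + 194624) = 507092/(7189059 + 194624) = 507092/7383683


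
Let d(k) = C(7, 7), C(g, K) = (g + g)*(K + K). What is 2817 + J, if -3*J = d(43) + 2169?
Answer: 6086/3 ≈ 2028.7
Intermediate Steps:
C(g, K) = 4*K*g (C(g, K) = (2*g)*(2*K) = 4*K*g)
d(k) = 196 (d(k) = 4*7*7 = 196)
J = -2365/3 (J = -(196 + 2169)/3 = -1/3*2365 = -2365/3 ≈ -788.33)
2817 + J = 2817 - 2365/3 = 6086/3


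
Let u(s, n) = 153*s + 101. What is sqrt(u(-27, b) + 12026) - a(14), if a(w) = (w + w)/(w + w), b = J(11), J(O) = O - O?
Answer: -1 + 2*sqrt(1999) ≈ 88.420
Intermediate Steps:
J(O) = 0
b = 0
u(s, n) = 101 + 153*s
a(w) = 1 (a(w) = (2*w)/((2*w)) = (2*w)*(1/(2*w)) = 1)
sqrt(u(-27, b) + 12026) - a(14) = sqrt((101 + 153*(-27)) + 12026) - 1*1 = sqrt((101 - 4131) + 12026) - 1 = sqrt(-4030 + 12026) - 1 = sqrt(7996) - 1 = 2*sqrt(1999) - 1 = -1 + 2*sqrt(1999)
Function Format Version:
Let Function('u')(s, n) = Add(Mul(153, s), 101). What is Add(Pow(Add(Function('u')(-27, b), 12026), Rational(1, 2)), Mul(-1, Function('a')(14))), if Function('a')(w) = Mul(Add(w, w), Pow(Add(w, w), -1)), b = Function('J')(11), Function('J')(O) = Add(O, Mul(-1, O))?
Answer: Add(-1, Mul(2, Pow(1999, Rational(1, 2)))) ≈ 88.420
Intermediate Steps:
Function('J')(O) = 0
b = 0
Function('u')(s, n) = Add(101, Mul(153, s))
Function('a')(w) = 1 (Function('a')(w) = Mul(Mul(2, w), Pow(Mul(2, w), -1)) = Mul(Mul(2, w), Mul(Rational(1, 2), Pow(w, -1))) = 1)
Add(Pow(Add(Function('u')(-27, b), 12026), Rational(1, 2)), Mul(-1, Function('a')(14))) = Add(Pow(Add(Add(101, Mul(153, -27)), 12026), Rational(1, 2)), Mul(-1, 1)) = Add(Pow(Add(Add(101, -4131), 12026), Rational(1, 2)), -1) = Add(Pow(Add(-4030, 12026), Rational(1, 2)), -1) = Add(Pow(7996, Rational(1, 2)), -1) = Add(Mul(2, Pow(1999, Rational(1, 2))), -1) = Add(-1, Mul(2, Pow(1999, Rational(1, 2))))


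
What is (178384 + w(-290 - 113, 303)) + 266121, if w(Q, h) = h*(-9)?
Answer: 441778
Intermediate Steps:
w(Q, h) = -9*h
(178384 + w(-290 - 113, 303)) + 266121 = (178384 - 9*303) + 266121 = (178384 - 2727) + 266121 = 175657 + 266121 = 441778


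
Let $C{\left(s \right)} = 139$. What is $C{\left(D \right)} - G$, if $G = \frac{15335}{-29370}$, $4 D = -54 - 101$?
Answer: $\frac{819553}{5874} \approx 139.52$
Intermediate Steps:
$D = - \frac{155}{4}$ ($D = \frac{-54 - 101}{4} = \frac{1}{4} \left(-155\right) = - \frac{155}{4} \approx -38.75$)
$G = - \frac{3067}{5874}$ ($G = 15335 \left(- \frac{1}{29370}\right) = - \frac{3067}{5874} \approx -0.52213$)
$C{\left(D \right)} - G = 139 - - \frac{3067}{5874} = 139 + \frac{3067}{5874} = \frac{819553}{5874}$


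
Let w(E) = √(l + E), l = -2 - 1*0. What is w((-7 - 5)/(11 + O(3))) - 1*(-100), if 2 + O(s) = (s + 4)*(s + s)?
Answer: 100 + I*√646/17 ≈ 100.0 + 1.4951*I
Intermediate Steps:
l = -2 (l = -2 + 0 = -2)
O(s) = -2 + 2*s*(4 + s) (O(s) = -2 + (s + 4)*(s + s) = -2 + (4 + s)*(2*s) = -2 + 2*s*(4 + s))
w(E) = √(-2 + E)
w((-7 - 5)/(11 + O(3))) - 1*(-100) = √(-2 + (-7 - 5)/(11 + (-2 + 2*3² + 8*3))) - 1*(-100) = √(-2 - 12/(11 + (-2 + 2*9 + 24))) + 100 = √(-2 - 12/(11 + (-2 + 18 + 24))) + 100 = √(-2 - 12/(11 + 40)) + 100 = √(-2 - 12/51) + 100 = √(-2 - 12*1/51) + 100 = √(-2 - 4/17) + 100 = √(-38/17) + 100 = I*√646/17 + 100 = 100 + I*√646/17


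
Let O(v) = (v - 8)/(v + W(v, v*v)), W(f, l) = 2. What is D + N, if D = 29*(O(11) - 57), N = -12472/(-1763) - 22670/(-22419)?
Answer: -841753064480/513821061 ≈ -1638.2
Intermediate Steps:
O(v) = (-8 + v)/(2 + v) (O(v) = (v - 8)/(v + 2) = (-8 + v)/(2 + v))
N = 319576978/39524697 (N = -12472*(-1/1763) - 22670*(-1/22419) = 12472/1763 + 22670/22419 = 319576978/39524697 ≈ 8.0855)
D = -21402/13 (D = 29*((-8 + 11)/(2 + 11) - 57) = 29*(3/13 - 57) = 29*(-738/13) = -21402/13 ≈ -1646.3)
D + N = -21402/13 + 319576978/39524697 = -841753064480/513821061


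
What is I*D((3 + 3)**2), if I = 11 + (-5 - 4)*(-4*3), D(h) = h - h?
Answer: 0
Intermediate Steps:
D(h) = 0
I = 119 (I = 11 - 9*(-12) = 11 + 108 = 119)
I*D((3 + 3)**2) = 119*0 = 0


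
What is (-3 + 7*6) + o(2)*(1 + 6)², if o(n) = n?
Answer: 137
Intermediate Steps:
(-3 + 7*6) + o(2)*(1 + 6)² = (-3 + 7*6) + 2*(1 + 6)² = (-3 + 42) + 2*7² = 39 + 2*49 = 39 + 98 = 137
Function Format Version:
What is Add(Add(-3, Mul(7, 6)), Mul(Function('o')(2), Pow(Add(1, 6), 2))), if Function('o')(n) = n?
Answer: 137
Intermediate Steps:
Add(Add(-3, Mul(7, 6)), Mul(Function('o')(2), Pow(Add(1, 6), 2))) = Add(Add(-3, Mul(7, 6)), Mul(2, Pow(Add(1, 6), 2))) = Add(Add(-3, 42), Mul(2, Pow(7, 2))) = Add(39, Mul(2, 49)) = Add(39, 98) = 137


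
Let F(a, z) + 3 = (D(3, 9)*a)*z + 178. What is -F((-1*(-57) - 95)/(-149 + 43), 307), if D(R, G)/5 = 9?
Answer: -271760/53 ≈ -5127.5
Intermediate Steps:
D(R, G) = 45 (D(R, G) = 5*9 = 45)
F(a, z) = 175 + 45*a*z (F(a, z) = -3 + ((45*a)*z + 178) = -3 + (45*a*z + 178) = -3 + (178 + 45*a*z) = 175 + 45*a*z)
-F((-1*(-57) - 95)/(-149 + 43), 307) = -(175 + 45*((-1*(-57) - 95)/(-149 + 43))*307) = -(175 + 45*((57 - 95)/(-106))*307) = -(175 + 45*(-38*(-1/106))*307) = -(175 + 45*(19/53)*307) = -(175 + 262485/53) = -1*271760/53 = -271760/53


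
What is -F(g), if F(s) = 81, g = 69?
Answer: -81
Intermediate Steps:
-F(g) = -1*81 = -81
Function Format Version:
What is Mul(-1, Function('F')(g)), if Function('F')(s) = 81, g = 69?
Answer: -81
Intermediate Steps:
Mul(-1, Function('F')(g)) = Mul(-1, 81) = -81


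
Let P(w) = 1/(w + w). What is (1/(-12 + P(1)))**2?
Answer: 4/529 ≈ 0.0075614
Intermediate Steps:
P(w) = 1/(2*w)
(1/(-12 + P(1)))**2 = (1/(-12 + (1/2)/1))**2 = (1/(-12 + (1/2)*1))**2 = (1/(-12 + 1/2))**2 = (1/(-23/2))**2 = (-2/23)**2 = 4/529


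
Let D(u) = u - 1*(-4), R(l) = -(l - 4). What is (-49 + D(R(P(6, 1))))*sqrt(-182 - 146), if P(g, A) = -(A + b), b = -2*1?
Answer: -84*I*sqrt(82) ≈ -760.65*I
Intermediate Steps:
b = -2
P(g, A) = 2 - A (P(g, A) = -(A - 2) = -(-2 + A) = 2 - A)
R(l) = 4 - l (R(l) = -(-4 + l) = 4 - l)
D(u) = 4 + u (D(u) = u + 4 = 4 + u)
(-49 + D(R(P(6, 1))))*sqrt(-182 - 146) = (-49 + (4 + (4 - (2 - 1*1))))*sqrt(-182 - 146) = (-49 + (4 + (4 - (2 - 1))))*sqrt(-328) = (-49 + (4 + (4 - 1*1)))*(2*I*sqrt(82)) = (-49 + (4 + (4 - 1)))*(2*I*sqrt(82)) = (-49 + (4 + 3))*(2*I*sqrt(82)) = (-49 + 7)*(2*I*sqrt(82)) = -84*I*sqrt(82)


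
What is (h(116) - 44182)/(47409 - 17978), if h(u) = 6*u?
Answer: -43486/29431 ≈ -1.4776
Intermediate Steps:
(h(116) - 44182)/(47409 - 17978) = (6*116 - 44182)/(47409 - 17978) = (696 - 44182)/29431 = -43486*1/29431 = -43486/29431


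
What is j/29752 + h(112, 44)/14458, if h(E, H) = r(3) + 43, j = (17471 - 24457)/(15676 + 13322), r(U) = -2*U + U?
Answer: 8602234063/3118404438792 ≈ 0.0027585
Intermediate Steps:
r(U) = -U
j = -3493/14499 (j = -6986/28998 = -6986*1/28998 = -3493/14499 ≈ -0.24091)
h(E, H) = 40 (h(E, H) = -1*3 + 43 = -3 + 43 = 40)
j/29752 + h(112, 44)/14458 = -3493/14499/29752 + 40/14458 = -3493/14499*1/29752 + 40*(1/14458) = -3493/431374248 + 20/7229 = 8602234063/3118404438792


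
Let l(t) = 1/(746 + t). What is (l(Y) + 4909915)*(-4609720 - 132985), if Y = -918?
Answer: -4005239883510195/172 ≈ -2.3286e+13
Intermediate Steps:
(l(Y) + 4909915)*(-4609720 - 132985) = (1/(746 - 918) + 4909915)*(-4609720 - 132985) = (1/(-172) + 4909915)*(-4742705) = (-1/172 + 4909915)*(-4742705) = (844505379/172)*(-4742705) = -4005239883510195/172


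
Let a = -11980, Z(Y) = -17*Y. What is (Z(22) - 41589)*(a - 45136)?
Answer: 2396758708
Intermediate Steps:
(Z(22) - 41589)*(a - 45136) = (-17*22 - 41589)*(-11980 - 45136) = (-374 - 41589)*(-57116) = -41963*(-57116) = 2396758708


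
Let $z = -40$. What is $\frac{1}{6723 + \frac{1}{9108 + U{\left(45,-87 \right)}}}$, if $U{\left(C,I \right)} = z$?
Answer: $\frac{9068}{60964165} \approx 0.00014874$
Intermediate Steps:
$U{\left(C,I \right)} = -40$
$\frac{1}{6723 + \frac{1}{9108 + U{\left(45,-87 \right)}}} = \frac{1}{6723 + \frac{1}{9108 - 40}} = \frac{1}{6723 + \frac{1}{9068}} = \frac{1}{\frac{60964165}{9068}} = \frac{9068}{60964165}$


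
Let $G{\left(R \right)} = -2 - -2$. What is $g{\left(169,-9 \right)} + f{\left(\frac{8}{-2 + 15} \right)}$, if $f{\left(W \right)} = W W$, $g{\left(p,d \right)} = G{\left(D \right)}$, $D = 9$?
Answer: $\frac{64}{169} \approx 0.3787$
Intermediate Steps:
$G{\left(R \right)} = 0$ ($G{\left(R \right)} = -2 + 2 = 0$)
$g{\left(p,d \right)} = 0$
$f{\left(W \right)} = W^{2}$
$g{\left(169,-9 \right)} + f{\left(\frac{8}{-2 + 15} \right)} = 0 + \left(\frac{8}{-2 + 15}\right)^{2} = 0 + \left(\frac{8}{13}\right)^{2} = 0 + \frac{64}{169} = \frac{64}{169}$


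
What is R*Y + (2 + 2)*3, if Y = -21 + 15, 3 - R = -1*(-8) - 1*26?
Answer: -114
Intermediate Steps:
R = 21 (R = 3 - (-1*(-8) - 1*26) = 3 - (8 - 26) = 3 - 1*(-18) = 3 + 18 = 21)
Y = -6
R*Y + (2 + 2)*3 = 21*(-6) + (2 + 2)*3 = -126 + 4*3 = -126 + 12 = -114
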